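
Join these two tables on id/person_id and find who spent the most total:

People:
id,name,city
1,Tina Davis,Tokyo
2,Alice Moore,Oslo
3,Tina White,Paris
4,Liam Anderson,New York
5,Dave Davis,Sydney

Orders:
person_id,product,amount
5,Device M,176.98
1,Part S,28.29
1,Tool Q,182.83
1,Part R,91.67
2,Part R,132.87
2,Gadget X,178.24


Join on: people.id = orders.person_id

Joined rows:
  Dave Davis (Sydney) bought Device M for $176.98
  Tina Davis (Tokyo) bought Part S for $28.29
  Tina Davis (Tokyo) bought Tool Q for $182.83
  Tina Davis (Tokyo) bought Part R for $91.67
  Alice Moore (Oslo) bought Part R for $132.87
  Alice Moore (Oslo) bought Gadget X for $178.24

Total per person:
  Alice Moore: $311.11
  Tina Davis: $302.79
  Dave Davis: $176.98

Top spender: Alice Moore ($311.11)

Alice Moore ($311.11)


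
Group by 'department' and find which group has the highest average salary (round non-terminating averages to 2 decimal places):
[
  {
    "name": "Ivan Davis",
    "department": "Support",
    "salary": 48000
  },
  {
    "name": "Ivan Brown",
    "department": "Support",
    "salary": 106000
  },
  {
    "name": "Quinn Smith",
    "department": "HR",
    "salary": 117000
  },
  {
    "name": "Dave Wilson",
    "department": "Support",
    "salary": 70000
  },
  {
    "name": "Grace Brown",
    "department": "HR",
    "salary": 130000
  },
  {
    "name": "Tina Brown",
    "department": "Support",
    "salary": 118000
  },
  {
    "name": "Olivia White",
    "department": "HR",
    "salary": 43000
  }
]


Group by: department

Groups:
  HR: 3 people, avg salary = 290000/3 ≈ $96666.67
  Support: 4 people, avg salary = 342000/4 = $85500

Highest average salary: HR (≈$96666.67)

HR (≈$96666.67)


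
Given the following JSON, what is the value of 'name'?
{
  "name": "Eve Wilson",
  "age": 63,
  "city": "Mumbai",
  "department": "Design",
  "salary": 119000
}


Looking up field 'name'
Value: Eve Wilson

Eve Wilson


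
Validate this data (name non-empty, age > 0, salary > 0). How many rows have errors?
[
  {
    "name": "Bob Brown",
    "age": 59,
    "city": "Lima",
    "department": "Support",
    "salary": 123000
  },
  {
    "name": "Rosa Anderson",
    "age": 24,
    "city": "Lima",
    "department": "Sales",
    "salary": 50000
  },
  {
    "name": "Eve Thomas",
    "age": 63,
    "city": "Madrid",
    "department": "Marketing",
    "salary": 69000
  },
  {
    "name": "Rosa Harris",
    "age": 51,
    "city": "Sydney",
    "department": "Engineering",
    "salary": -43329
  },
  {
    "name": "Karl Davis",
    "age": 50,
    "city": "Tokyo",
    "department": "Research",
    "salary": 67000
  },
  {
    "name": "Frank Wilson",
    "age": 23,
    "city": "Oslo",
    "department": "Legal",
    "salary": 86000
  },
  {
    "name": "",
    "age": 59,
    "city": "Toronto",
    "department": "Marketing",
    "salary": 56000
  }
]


Validating 7 records:
Rules: name non-empty, age > 0, salary > 0

  Row 1 (Bob Brown): OK
  Row 2 (Rosa Anderson): OK
  Row 3 (Eve Thomas): OK
  Row 4 (Rosa Harris): negative salary: -43329
  Row 5 (Karl Davis): OK
  Row 6 (Frank Wilson): OK
  Row 7 (???): empty name

Total errors: 2

2 errors


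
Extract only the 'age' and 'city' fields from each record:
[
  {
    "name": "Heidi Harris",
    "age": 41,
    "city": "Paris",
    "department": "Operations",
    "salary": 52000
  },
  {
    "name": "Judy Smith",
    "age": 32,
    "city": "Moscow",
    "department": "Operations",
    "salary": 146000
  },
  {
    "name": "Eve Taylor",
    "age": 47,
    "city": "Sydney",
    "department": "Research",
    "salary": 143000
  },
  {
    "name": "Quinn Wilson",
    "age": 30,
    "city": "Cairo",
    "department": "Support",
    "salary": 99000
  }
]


Original: 4 records with fields: name, age, city, department, salary
Keep: ['age', 'city']
Drop: ['name', 'department', 'salary']
Result: 4 records, 2 fields each

[
  {
    "age": 41,
    "city": "Paris"
  },
  {
    "age": 32,
    "city": "Moscow"
  },
  {
    "age": 47,
    "city": "Sydney"
  },
  {
    "age": 30,
    "city": "Cairo"
  }
]


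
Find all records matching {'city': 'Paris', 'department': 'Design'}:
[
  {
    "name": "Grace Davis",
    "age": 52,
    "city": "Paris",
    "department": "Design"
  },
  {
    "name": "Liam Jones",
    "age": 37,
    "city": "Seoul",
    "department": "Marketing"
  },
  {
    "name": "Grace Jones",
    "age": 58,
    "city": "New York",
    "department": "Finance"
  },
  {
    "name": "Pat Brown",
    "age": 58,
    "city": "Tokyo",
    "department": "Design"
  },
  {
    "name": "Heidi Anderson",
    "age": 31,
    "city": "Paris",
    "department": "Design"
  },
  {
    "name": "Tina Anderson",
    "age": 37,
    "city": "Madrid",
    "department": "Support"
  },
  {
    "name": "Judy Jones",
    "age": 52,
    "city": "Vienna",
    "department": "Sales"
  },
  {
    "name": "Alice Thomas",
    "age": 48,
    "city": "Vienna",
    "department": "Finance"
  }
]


Search criteria: {'city': 'Paris', 'department': 'Design'}

Checking 8 records:
  Grace Davis: {city: Paris, department: Design} <-- MATCH
  Liam Jones: {city: Seoul, department: Marketing}
  Grace Jones: {city: New York, department: Finance}
  Pat Brown: {city: Tokyo, department: Design}
  Heidi Anderson: {city: Paris, department: Design} <-- MATCH
  Tina Anderson: {city: Madrid, department: Support}
  Judy Jones: {city: Vienna, department: Sales}
  Alice Thomas: {city: Vienna, department: Finance}

Matches: ["Grace Davis", "Heidi Anderson"]

["Grace Davis", "Heidi Anderson"]


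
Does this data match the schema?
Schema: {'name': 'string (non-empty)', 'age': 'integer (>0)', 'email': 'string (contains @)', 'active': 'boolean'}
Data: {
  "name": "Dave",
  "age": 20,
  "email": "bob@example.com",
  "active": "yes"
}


Validating each field against schema:
  name: OK (non-empty string)
  age: OK (positive integer)
  email: OK (string with @)
  active: FAIL ("yes" is not a boolean)

Result: INVALID (1 error: active)

INVALID (1 error: active)


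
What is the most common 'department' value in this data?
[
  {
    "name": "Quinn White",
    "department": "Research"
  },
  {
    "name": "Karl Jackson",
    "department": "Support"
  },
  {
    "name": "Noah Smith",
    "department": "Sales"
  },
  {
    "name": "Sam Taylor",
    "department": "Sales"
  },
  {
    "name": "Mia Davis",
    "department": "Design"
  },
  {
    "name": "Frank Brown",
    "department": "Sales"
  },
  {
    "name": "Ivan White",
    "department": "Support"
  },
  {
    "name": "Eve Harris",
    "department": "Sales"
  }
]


Counting 'department' values across 8 records:

  Sales: 4 ####
  Support: 2 ##
  Research: 1 #
  Design: 1 #

Most common: Sales (4 times)

Sales (4 times)


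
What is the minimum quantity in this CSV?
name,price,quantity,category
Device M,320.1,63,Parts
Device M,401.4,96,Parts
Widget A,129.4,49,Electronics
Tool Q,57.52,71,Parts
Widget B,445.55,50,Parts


Computing minimum quantity:
Values: [63, 96, 49, 71, 50]
Min = 49

49


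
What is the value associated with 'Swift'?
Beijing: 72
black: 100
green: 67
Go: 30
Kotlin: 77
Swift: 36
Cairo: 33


Looking up key 'Swift'
Value: 36

36


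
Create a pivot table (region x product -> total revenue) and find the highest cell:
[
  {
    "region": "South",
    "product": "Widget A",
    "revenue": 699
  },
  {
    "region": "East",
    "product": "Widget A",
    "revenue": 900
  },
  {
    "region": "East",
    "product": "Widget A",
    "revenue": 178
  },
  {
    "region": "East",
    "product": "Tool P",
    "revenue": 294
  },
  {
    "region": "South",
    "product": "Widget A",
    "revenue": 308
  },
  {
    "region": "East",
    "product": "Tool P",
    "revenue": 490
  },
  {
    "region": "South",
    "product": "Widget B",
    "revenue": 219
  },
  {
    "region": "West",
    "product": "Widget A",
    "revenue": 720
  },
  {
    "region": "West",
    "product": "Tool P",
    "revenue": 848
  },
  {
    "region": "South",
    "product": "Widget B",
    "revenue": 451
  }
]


Pivot: region (rows) x product (columns) -> total revenue

     Tool P        Widget A      Widget B    
East           784          1078             0  
South            0          1007           670  
West           848           720             0  

Highest: East / Widget A = $1078

East / Widget A = $1078


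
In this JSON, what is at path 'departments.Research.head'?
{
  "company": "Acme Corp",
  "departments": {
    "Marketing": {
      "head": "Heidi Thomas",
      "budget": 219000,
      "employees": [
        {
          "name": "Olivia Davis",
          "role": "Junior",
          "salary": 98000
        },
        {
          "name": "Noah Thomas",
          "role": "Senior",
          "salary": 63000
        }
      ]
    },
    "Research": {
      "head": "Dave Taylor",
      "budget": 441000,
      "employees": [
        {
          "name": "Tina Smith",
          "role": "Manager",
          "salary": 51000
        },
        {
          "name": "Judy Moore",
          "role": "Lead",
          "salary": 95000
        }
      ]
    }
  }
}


Path: departments.Research.head

Navigate:
  -> departments
  -> Research
  -> head = 'Dave Taylor'

Dave Taylor


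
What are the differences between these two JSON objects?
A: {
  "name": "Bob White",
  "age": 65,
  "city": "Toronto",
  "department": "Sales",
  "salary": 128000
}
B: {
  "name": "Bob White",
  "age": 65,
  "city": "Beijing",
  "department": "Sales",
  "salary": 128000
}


Comparing each field (in key order):
  name: same
  age: same
  city: DIFFERENT
  department: same
  salary: same
Differences:
  city: Toronto -> Beijing

1 field(s) changed

1 change: city


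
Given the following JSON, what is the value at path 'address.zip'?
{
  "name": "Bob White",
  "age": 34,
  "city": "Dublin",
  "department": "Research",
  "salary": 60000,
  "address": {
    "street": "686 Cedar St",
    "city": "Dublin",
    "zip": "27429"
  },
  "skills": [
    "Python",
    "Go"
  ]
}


Query: address.zip
Path: address -> zip
Value: 27429

27429


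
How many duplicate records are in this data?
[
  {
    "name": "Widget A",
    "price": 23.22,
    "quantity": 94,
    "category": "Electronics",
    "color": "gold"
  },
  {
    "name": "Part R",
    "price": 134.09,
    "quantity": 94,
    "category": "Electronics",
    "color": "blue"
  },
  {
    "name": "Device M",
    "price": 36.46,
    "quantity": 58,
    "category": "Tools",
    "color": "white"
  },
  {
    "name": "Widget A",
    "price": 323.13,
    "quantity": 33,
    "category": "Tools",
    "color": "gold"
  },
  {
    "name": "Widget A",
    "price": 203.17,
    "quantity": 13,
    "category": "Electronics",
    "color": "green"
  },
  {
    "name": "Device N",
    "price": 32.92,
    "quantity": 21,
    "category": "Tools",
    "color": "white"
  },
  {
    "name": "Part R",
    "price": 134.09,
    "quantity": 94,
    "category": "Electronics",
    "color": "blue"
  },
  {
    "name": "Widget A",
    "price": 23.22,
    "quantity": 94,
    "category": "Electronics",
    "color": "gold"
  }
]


Checking 8 records for duplicates:

  Row 1: Widget A ($23.22, qty 94)
  Row 2: Part R ($134.09, qty 94)
  Row 3: Device M ($36.46, qty 58)
  Row 4: Widget A ($323.13, qty 33)
  Row 5: Widget A ($203.17, qty 13)
  Row 6: Device N ($32.92, qty 21)
  Row 7: Part R ($134.09, qty 94) <-- DUPLICATE
  Row 8: Widget A ($23.22, qty 94) <-- DUPLICATE

Duplicates found: 2
Unique records: 6

2 duplicates, 6 unique


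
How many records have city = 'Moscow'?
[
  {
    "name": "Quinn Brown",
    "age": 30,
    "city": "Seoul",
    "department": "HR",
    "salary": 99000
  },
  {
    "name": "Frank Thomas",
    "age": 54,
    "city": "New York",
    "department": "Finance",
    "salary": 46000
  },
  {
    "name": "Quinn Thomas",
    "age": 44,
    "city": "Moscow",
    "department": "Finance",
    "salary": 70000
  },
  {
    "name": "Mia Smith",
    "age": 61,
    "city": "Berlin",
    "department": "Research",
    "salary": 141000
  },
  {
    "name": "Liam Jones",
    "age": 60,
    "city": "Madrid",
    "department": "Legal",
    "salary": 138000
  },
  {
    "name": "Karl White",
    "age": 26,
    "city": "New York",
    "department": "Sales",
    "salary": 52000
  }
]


Data: 6 records
Condition: city = 'Moscow'

Checking each record:
  Quinn Brown: Seoul
  Frank Thomas: New York
  Quinn Thomas: Moscow MATCH
  Mia Smith: Berlin
  Liam Jones: Madrid
  Karl White: New York

Count: 1

1


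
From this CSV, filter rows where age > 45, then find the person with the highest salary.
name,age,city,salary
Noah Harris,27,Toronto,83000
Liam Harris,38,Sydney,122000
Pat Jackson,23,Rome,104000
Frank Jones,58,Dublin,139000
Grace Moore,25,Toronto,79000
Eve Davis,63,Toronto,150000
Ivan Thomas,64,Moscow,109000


Filter: age > 45
Sort by: salary (descending)

Filtered records (3):
  Eve Davis, age 63, salary $150000
  Frank Jones, age 58, salary $139000
  Ivan Thomas, age 64, salary $109000

Highest salary: Eve Davis ($150000)

Eve Davis


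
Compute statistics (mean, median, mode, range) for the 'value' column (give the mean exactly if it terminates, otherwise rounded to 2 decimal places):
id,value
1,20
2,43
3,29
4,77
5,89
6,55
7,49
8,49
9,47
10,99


Data: [20, 43, 29, 77, 89, 55, 49, 49, 47, 99]
Count: 10
Sum: 557
Mean: 557/10 = 55.7
Sorted: [20, 29, 43, 47, 49, 49, 55, 77, 89, 99]
Median: 49.0
Mode: 49 (2 times)
Range: 99 - 20 = 79
Min: 20, Max: 99

mean=55.7, median=49.0, mode=49, range=79


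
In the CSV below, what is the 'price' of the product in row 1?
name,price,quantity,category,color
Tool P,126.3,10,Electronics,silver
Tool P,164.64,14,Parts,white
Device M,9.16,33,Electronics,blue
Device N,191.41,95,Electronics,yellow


Query: Row 1 ('Tool P'), column 'price'
Value: 126.3

126.3


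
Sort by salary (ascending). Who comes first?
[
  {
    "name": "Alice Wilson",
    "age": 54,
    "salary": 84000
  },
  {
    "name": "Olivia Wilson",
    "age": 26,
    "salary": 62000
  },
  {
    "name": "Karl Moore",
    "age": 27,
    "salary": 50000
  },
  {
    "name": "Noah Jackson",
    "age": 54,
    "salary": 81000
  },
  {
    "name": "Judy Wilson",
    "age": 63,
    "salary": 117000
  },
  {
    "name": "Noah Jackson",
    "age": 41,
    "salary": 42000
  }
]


Sort by: salary (ascending)

Sorted order:
  1. Noah Jackson (salary = 42000)
  2. Karl Moore (salary = 50000)
  3. Olivia Wilson (salary = 62000)
  4. Noah Jackson (salary = 81000)
  5. Alice Wilson (salary = 84000)
  6. Judy Wilson (salary = 117000)

First: Noah Jackson

Noah Jackson


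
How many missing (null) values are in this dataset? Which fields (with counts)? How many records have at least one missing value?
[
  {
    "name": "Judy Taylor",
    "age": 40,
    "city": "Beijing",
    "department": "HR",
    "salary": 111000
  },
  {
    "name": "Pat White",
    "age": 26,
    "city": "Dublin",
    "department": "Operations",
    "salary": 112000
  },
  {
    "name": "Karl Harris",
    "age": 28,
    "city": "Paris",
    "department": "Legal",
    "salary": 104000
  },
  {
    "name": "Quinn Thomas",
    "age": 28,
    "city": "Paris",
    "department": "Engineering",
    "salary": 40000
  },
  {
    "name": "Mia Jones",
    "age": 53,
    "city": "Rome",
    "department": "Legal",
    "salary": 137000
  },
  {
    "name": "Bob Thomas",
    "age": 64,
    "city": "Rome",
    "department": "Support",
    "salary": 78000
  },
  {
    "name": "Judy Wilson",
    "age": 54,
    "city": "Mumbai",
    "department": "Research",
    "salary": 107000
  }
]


Checking for missing (null) values in 7 records:

  Judy Taylor: complete
  Pat White: complete
  Karl Harris: complete
  Quinn Thomas: complete
  Mia Jones: complete
  Bob Thomas: complete
  Judy Wilson: complete

Per field:
  name: 0 missing
  age: 0 missing
  city: 0 missing
  department: 0 missing
  salary: 0 missing

Total missing values: 0
Records with any missing: 0

0 missing values (none); 0 incomplete records


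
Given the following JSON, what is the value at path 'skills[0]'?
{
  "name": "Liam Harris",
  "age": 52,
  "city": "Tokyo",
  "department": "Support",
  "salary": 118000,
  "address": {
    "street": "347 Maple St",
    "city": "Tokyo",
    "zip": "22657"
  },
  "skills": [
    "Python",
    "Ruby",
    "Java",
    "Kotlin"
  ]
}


Query: skills[0]
Path: skills -> first element
Value: Python

Python


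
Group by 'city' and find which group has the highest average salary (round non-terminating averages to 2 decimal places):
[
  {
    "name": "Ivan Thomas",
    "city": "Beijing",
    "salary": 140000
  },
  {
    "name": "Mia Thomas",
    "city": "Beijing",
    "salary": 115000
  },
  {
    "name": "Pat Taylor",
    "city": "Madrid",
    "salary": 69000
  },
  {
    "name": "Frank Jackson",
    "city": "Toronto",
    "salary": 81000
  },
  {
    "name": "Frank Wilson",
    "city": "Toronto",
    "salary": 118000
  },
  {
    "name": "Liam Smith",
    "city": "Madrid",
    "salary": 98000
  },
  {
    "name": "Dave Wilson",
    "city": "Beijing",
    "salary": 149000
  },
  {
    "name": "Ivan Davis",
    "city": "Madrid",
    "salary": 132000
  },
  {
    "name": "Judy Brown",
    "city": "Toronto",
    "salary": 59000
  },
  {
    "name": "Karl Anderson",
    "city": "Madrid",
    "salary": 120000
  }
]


Group by: city

Groups:
  Beijing: 3 people, avg salary = 404000/3 ≈ $134666.67
  Madrid: 4 people, avg salary = 419000/4 = $104750
  Toronto: 3 people, avg salary = 258000/3 = $86000

Highest average salary: Beijing (≈$134666.67)

Beijing (≈$134666.67)


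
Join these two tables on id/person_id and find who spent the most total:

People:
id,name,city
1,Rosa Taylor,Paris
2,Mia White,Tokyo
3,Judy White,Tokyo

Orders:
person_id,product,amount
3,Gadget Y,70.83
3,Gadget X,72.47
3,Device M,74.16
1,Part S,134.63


Join on: people.id = orders.person_id

Joined rows:
  Judy White (Tokyo) bought Gadget Y for $70.83
  Judy White (Tokyo) bought Gadget X for $72.47
  Judy White (Tokyo) bought Device M for $74.16
  Rosa Taylor (Paris) bought Part S for $134.63

Total per person:
  Judy White: $217.46
  Rosa Taylor: $134.63

Top spender: Judy White ($217.46)

Judy White ($217.46)


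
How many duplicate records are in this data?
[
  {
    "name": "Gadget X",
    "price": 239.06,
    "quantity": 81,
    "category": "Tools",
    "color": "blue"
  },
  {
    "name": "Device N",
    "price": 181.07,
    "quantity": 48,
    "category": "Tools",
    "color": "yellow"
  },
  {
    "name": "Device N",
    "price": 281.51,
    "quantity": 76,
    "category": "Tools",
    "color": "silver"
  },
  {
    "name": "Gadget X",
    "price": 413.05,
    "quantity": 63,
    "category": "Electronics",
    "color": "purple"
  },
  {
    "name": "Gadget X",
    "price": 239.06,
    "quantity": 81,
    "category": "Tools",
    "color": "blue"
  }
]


Checking 5 records for duplicates:

  Row 1: Gadget X ($239.06, qty 81)
  Row 2: Device N ($181.07, qty 48)
  Row 3: Device N ($281.51, qty 76)
  Row 4: Gadget X ($413.05, qty 63)
  Row 5: Gadget X ($239.06, qty 81) <-- DUPLICATE

Duplicates found: 1
Unique records: 4

1 duplicates, 4 unique


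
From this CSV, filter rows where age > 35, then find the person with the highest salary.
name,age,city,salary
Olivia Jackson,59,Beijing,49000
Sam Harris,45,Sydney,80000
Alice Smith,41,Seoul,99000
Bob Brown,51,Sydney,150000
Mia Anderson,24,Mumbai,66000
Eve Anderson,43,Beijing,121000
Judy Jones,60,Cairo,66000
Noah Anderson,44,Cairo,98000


Filter: age > 35
Sort by: salary (descending)

Filtered records (7):
  Bob Brown, age 51, salary $150000
  Eve Anderson, age 43, salary $121000
  Alice Smith, age 41, salary $99000
  Noah Anderson, age 44, salary $98000
  Sam Harris, age 45, salary $80000
  Judy Jones, age 60, salary $66000
  Olivia Jackson, age 59, salary $49000

Highest salary: Bob Brown ($150000)

Bob Brown


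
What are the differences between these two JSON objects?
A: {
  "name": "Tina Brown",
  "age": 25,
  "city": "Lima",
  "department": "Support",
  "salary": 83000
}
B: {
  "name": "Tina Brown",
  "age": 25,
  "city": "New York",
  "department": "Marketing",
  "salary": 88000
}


Comparing each field (in key order):
  name: same
  age: same
  city: DIFFERENT
  department: DIFFERENT
  salary: DIFFERENT
Differences:
  city: Lima -> New York
  department: Support -> Marketing
  salary: 83000 -> 88000

3 field(s) changed

3 changes: city, department, salary


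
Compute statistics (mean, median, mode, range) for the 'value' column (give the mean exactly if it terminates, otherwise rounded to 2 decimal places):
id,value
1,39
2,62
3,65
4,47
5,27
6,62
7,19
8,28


Data: [39, 62, 65, 47, 27, 62, 19, 28]
Count: 8
Sum: 349
Mean: 349/8 = 43.625
Sorted: [19, 27, 28, 39, 47, 62, 62, 65]
Median: 43.0
Mode: 62 (2 times)
Range: 65 - 19 = 46
Min: 19, Max: 65

mean=43.625, median=43.0, mode=62, range=46


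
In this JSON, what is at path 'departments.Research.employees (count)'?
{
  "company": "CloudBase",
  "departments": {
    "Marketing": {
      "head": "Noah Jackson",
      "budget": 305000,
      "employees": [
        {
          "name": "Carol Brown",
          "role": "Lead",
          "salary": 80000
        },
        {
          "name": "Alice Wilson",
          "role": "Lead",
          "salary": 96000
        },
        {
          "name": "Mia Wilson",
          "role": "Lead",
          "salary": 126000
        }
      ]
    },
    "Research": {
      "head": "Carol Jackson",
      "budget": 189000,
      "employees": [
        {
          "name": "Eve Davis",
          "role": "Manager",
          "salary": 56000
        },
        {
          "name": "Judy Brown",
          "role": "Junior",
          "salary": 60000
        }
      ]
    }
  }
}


Path: departments.Research.employees (count)

Navigate:
  -> departments
  -> Research
  -> employees (array, length 2)

2


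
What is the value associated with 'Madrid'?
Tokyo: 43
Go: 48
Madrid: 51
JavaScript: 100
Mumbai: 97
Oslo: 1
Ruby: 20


Looking up key 'Madrid'
Value: 51

51


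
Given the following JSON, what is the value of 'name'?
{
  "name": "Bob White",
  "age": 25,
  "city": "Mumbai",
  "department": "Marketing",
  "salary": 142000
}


Looking up field 'name'
Value: Bob White

Bob White


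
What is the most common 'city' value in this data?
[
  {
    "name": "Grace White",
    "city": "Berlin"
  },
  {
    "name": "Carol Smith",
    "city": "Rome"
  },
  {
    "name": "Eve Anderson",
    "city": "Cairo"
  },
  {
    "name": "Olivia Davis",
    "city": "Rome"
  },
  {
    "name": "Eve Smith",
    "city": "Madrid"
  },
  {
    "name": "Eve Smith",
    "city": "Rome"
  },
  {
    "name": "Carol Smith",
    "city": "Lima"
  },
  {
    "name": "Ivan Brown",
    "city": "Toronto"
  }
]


Counting 'city' values across 8 records:

  Rome: 3 ###
  Berlin: 1 #
  Cairo: 1 #
  Madrid: 1 #
  Lima: 1 #
  Toronto: 1 #

Most common: Rome (3 times)

Rome (3 times)


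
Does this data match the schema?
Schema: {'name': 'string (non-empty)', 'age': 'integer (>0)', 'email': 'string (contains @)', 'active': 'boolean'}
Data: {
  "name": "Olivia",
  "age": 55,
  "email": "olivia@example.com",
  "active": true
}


Validating each field against schema:
  name: OK (non-empty string)
  age: OK (positive integer)
  email: OK (string with @)
  active: OK (boolean)

Result: VALID

VALID


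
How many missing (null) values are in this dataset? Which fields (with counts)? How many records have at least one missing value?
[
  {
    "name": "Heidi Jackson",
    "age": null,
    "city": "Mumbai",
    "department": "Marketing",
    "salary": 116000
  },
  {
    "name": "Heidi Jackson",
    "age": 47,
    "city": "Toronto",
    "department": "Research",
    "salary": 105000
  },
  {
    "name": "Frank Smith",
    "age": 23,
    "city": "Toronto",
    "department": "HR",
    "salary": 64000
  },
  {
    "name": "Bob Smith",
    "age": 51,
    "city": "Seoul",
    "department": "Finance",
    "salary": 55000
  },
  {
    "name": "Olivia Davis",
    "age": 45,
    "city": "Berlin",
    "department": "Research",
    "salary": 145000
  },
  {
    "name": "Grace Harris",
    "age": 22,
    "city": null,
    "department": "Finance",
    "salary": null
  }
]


Checking for missing (null) values in 6 records:

  Heidi Jackson: age
  Heidi Jackson: complete
  Frank Smith: complete
  Bob Smith: complete
  Olivia Davis: complete
  Grace Harris: city, salary

Per field:
  name: 0 missing
  age: 1 missing
  city: 1 missing
  department: 0 missing
  salary: 1 missing

Total missing values: 3
Records with any missing: 2

3 missing values (age: 1, city: 1, salary: 1); 2 incomplete records


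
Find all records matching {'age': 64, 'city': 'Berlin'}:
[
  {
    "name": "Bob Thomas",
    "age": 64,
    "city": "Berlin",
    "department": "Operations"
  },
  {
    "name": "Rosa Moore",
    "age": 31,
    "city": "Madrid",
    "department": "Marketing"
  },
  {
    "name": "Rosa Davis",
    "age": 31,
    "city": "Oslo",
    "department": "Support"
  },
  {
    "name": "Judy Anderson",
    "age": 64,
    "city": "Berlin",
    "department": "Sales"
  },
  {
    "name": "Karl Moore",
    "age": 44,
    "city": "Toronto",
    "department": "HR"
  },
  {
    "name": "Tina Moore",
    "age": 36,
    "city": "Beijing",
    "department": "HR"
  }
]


Search criteria: {'age': 64, 'city': 'Berlin'}

Checking 6 records:
  Bob Thomas: {age: 64, city: Berlin} <-- MATCH
  Rosa Moore: {age: 31, city: Madrid}
  Rosa Davis: {age: 31, city: Oslo}
  Judy Anderson: {age: 64, city: Berlin} <-- MATCH
  Karl Moore: {age: 44, city: Toronto}
  Tina Moore: {age: 36, city: Beijing}

Matches: ["Bob Thomas", "Judy Anderson"]

["Bob Thomas", "Judy Anderson"]


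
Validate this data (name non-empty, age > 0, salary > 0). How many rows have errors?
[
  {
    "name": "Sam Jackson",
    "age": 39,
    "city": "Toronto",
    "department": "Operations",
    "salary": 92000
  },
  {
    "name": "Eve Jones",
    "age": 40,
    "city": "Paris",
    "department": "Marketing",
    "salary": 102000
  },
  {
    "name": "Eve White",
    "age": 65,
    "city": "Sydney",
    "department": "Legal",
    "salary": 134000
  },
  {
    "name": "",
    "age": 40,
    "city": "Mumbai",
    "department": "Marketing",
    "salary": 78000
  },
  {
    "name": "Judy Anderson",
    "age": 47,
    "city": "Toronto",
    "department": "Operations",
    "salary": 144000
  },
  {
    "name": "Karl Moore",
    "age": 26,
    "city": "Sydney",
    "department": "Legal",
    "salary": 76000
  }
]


Validating 6 records:
Rules: name non-empty, age > 0, salary > 0

  Row 1 (Sam Jackson): OK
  Row 2 (Eve Jones): OK
  Row 3 (Eve White): OK
  Row 4 (???): empty name
  Row 5 (Judy Anderson): OK
  Row 6 (Karl Moore): OK

Total errors: 1

1 errors


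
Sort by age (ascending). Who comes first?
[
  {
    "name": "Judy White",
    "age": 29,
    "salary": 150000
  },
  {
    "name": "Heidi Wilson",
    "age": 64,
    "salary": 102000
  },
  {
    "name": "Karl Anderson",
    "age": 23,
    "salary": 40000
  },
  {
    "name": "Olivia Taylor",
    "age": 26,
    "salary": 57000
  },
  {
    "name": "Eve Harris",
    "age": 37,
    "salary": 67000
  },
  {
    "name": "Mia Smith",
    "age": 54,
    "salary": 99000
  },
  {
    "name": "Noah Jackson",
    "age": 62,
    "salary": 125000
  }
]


Sort by: age (ascending)

Sorted order:
  1. Karl Anderson (age = 23)
  2. Olivia Taylor (age = 26)
  3. Judy White (age = 29)
  4. Eve Harris (age = 37)
  5. Mia Smith (age = 54)
  6. Noah Jackson (age = 62)
  7. Heidi Wilson (age = 64)

First: Karl Anderson

Karl Anderson


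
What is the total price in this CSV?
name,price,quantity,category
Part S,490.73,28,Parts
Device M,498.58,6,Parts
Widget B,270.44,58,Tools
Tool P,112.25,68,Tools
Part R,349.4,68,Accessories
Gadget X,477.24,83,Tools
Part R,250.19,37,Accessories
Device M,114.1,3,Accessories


Computing total price:
Values: [490.73, 498.58, 270.44, 112.25, 349.4, 477.24, 250.19, 114.1]
Sum = 2562.93

2562.93


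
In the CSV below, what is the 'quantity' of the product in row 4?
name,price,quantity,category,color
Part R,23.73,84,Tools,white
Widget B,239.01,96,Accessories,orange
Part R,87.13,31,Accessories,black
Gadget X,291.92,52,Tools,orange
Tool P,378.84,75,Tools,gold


Query: Row 4 ('Gadget X'), column 'quantity'
Value: 52

52


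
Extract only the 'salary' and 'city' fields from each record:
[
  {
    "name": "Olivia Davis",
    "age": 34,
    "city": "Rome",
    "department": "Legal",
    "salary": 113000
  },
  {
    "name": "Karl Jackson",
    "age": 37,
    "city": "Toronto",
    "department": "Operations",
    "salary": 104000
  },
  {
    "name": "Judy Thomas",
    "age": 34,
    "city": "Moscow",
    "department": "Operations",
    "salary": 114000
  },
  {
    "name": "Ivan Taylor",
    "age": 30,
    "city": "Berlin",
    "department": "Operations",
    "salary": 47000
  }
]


Original: 4 records with fields: name, age, city, department, salary
Keep: ['salary', 'city']
Drop: ['name', 'age', 'department']
Result: 4 records, 2 fields each

[
  {
    "salary": 113000,
    "city": "Rome"
  },
  {
    "salary": 104000,
    "city": "Toronto"
  },
  {
    "salary": 114000,
    "city": "Moscow"
  },
  {
    "salary": 47000,
    "city": "Berlin"
  }
]


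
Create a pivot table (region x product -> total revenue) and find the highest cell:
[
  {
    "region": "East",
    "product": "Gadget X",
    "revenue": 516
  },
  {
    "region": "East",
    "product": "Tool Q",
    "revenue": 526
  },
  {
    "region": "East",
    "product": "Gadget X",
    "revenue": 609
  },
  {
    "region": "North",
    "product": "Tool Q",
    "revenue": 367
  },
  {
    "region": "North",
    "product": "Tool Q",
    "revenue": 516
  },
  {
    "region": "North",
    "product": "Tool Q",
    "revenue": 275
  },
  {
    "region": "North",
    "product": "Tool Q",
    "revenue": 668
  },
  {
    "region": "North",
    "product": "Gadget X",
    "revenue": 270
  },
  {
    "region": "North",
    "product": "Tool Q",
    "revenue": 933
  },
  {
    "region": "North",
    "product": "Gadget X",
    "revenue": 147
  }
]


Pivot: region (rows) x product (columns) -> total revenue

     Gadget X      Tool Q      
East          1125           526  
North          417          2759  

Highest: North / Tool Q = $2759

North / Tool Q = $2759


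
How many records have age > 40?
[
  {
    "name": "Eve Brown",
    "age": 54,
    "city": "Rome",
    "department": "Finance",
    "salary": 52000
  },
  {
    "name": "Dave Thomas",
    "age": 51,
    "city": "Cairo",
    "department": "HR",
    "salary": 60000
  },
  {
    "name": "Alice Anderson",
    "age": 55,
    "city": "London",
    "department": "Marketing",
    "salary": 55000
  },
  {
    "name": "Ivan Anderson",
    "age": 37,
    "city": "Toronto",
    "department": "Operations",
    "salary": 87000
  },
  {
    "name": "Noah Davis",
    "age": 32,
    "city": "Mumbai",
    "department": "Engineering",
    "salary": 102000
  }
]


Data: 5 records
Condition: age > 40

Checking each record:
  Eve Brown: 54 MATCH
  Dave Thomas: 51 MATCH
  Alice Anderson: 55 MATCH
  Ivan Anderson: 37
  Noah Davis: 32

Count: 3

3


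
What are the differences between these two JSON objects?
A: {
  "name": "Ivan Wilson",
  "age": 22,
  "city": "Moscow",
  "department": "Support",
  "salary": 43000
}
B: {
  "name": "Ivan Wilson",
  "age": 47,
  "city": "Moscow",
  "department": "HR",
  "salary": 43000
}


Comparing each field (in key order):
  name: same
  age: DIFFERENT
  city: same
  department: DIFFERENT
  salary: same
Differences:
  age: 22 -> 47
  department: Support -> HR

2 field(s) changed

2 changes: age, department


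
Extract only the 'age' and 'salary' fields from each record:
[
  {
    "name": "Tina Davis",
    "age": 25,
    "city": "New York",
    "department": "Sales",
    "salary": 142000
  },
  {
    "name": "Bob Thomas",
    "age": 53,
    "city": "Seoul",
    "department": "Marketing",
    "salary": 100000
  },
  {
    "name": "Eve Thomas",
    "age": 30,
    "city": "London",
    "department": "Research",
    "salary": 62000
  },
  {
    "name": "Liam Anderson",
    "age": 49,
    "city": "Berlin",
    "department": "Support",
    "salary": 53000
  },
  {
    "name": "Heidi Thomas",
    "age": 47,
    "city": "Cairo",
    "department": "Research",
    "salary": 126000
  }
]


Original: 5 records with fields: name, age, city, department, salary
Keep: ['age', 'salary']
Drop: ['name', 'city', 'department']
Result: 5 records, 2 fields each

[
  {
    "age": 25,
    "salary": 142000
  },
  {
    "age": 53,
    "salary": 100000
  },
  {
    "age": 30,
    "salary": 62000
  },
  {
    "age": 49,
    "salary": 53000
  },
  {
    "age": 47,
    "salary": 126000
  }
]


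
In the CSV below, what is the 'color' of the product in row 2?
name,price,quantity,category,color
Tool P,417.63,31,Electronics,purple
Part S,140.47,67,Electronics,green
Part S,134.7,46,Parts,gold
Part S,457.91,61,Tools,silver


Query: Row 2 ('Part S'), column 'color'
Value: green

green


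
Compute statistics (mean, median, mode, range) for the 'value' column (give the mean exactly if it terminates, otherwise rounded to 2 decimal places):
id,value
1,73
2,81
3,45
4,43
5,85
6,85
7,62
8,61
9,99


Data: [73, 81, 45, 43, 85, 85, 62, 61, 99]
Count: 9
Sum: 634
Mean: 634/9 ≈ 70.44 (rounded to 2 decimal places)
Sorted: [43, 45, 61, 62, 73, 81, 85, 85, 99]
Median: 73.0
Mode: 85 (2 times)
Range: 99 - 43 = 56
Min: 43, Max: 99

mean≈70.44, median=73.0, mode=85, range=56


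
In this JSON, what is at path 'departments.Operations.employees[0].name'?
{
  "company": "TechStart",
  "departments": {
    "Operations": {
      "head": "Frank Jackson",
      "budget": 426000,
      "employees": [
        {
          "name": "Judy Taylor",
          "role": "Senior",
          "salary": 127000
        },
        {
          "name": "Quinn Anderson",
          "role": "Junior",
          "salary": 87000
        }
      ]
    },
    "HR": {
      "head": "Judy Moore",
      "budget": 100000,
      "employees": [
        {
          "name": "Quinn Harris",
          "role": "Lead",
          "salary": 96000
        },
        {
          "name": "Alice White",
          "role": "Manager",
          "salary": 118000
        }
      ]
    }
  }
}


Path: departments.Operations.employees[0].name

Navigate:
  -> departments
  -> Operations
  -> employees[0].name = 'Judy Taylor'

Judy Taylor


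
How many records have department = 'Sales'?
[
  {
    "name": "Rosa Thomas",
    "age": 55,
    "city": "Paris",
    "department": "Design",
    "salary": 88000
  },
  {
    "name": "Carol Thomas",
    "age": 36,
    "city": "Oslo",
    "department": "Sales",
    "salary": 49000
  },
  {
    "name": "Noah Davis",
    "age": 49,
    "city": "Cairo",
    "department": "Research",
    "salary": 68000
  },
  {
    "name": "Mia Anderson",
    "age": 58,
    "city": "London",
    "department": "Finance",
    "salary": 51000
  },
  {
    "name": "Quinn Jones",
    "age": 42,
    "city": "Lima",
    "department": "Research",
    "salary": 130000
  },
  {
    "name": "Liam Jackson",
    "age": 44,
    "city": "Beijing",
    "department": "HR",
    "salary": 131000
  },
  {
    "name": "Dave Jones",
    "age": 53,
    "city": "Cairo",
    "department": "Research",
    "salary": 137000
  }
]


Data: 7 records
Condition: department = 'Sales'

Checking each record:
  Rosa Thomas: Design
  Carol Thomas: Sales MATCH
  Noah Davis: Research
  Mia Anderson: Finance
  Quinn Jones: Research
  Liam Jackson: HR
  Dave Jones: Research

Count: 1

1


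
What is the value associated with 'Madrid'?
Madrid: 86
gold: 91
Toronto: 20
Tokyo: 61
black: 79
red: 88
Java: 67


Looking up key 'Madrid'
Value: 86

86


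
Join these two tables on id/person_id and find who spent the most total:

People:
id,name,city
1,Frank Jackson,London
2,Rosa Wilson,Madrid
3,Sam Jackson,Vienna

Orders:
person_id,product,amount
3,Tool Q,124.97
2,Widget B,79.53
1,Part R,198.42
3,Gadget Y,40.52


Join on: people.id = orders.person_id

Joined rows:
  Sam Jackson (Vienna) bought Tool Q for $124.97
  Rosa Wilson (Madrid) bought Widget B for $79.53
  Frank Jackson (London) bought Part R for $198.42
  Sam Jackson (Vienna) bought Gadget Y for $40.52

Total per person:
  Frank Jackson: $198.42
  Sam Jackson: $165.49
  Rosa Wilson: $79.53

Top spender: Frank Jackson ($198.42)

Frank Jackson ($198.42)


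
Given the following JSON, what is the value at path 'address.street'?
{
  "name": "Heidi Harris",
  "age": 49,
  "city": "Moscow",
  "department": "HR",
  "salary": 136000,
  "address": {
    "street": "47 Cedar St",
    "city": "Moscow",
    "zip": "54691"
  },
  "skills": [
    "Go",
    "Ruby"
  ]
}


Query: address.street
Path: address -> street
Value: 47 Cedar St

47 Cedar St


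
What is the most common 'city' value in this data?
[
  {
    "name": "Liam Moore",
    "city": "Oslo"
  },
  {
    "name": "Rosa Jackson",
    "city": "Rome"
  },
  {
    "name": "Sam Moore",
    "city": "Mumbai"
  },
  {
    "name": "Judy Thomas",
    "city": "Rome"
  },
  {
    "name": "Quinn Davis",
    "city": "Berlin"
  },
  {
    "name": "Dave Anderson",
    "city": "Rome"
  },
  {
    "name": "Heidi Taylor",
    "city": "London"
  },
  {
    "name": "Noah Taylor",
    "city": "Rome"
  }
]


Counting 'city' values across 8 records:

  Rome: 4 ####
  Oslo: 1 #
  Mumbai: 1 #
  Berlin: 1 #
  London: 1 #

Most common: Rome (4 times)

Rome (4 times)


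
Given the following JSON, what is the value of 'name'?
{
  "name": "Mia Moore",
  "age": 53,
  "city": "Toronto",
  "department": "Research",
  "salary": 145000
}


Looking up field 'name'
Value: Mia Moore

Mia Moore


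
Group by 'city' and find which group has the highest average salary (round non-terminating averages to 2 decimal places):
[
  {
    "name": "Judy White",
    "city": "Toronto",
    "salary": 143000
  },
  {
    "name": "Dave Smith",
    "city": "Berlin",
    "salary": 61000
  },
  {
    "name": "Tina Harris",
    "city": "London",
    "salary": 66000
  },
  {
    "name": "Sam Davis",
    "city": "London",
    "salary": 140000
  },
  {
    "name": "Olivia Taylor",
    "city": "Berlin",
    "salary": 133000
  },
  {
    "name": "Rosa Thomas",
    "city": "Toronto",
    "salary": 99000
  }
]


Group by: city

Groups:
  Berlin: 2 people, avg salary = 194000/2 = $97000
  London: 2 people, avg salary = 206000/2 = $103000
  Toronto: 2 people, avg salary = 242000/2 = $121000

Highest average salary: Toronto ($121000)

Toronto ($121000)


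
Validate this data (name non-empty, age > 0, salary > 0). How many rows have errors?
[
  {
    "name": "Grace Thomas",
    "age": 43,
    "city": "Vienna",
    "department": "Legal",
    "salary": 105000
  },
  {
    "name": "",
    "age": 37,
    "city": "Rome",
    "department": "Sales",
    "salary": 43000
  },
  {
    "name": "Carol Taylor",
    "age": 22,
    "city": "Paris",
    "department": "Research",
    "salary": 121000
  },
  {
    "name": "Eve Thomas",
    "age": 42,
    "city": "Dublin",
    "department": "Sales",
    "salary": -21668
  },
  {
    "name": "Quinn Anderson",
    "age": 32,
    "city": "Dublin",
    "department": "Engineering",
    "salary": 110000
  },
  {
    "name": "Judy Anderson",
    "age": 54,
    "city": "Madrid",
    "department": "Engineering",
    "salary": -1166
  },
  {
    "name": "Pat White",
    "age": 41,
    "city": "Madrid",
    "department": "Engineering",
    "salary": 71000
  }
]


Validating 7 records:
Rules: name non-empty, age > 0, salary > 0

  Row 1 (Grace Thomas): OK
  Row 2 (???): empty name
  Row 3 (Carol Taylor): OK
  Row 4 (Eve Thomas): negative salary: -21668
  Row 5 (Quinn Anderson): OK
  Row 6 (Judy Anderson): negative salary: -1166
  Row 7 (Pat White): OK

Total errors: 3

3 errors


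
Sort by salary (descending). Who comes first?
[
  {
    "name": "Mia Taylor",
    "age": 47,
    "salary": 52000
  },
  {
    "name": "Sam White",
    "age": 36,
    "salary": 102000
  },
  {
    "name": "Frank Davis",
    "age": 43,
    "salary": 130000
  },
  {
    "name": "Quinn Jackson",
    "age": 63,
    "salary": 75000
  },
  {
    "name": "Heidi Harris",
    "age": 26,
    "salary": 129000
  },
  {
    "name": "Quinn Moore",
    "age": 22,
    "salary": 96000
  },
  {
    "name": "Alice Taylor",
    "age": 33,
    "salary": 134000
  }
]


Sort by: salary (descending)

Sorted order:
  1. Alice Taylor (salary = 134000)
  2. Frank Davis (salary = 130000)
  3. Heidi Harris (salary = 129000)
  4. Sam White (salary = 102000)
  5. Quinn Moore (salary = 96000)
  6. Quinn Jackson (salary = 75000)
  7. Mia Taylor (salary = 52000)

First: Alice Taylor

Alice Taylor
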